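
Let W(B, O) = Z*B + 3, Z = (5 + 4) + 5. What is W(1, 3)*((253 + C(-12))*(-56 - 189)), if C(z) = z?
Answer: -1003765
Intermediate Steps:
Z = 14 (Z = 9 + 5 = 14)
W(B, O) = 3 + 14*B (W(B, O) = 14*B + 3 = 3 + 14*B)
W(1, 3)*((253 + C(-12))*(-56 - 189)) = (3 + 14*1)*((253 - 12)*(-56 - 189)) = (3 + 14)*(241*(-245)) = 17*(-59045) = -1003765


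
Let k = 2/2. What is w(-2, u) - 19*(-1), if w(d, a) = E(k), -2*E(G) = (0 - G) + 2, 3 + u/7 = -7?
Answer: 37/2 ≈ 18.500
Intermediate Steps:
u = -70 (u = -21 + 7*(-7) = -21 - 49 = -70)
k = 1 (k = 2*(½) = 1)
E(G) = -1 + G/2 (E(G) = -((0 - G) + 2)/2 = -(-G + 2)/2 = -(2 - G)/2 = -1 + G/2)
w(d, a) = -½ (w(d, a) = -1 + (½)*1 = -1 + ½ = -½)
w(-2, u) - 19*(-1) = -½ - 19*(-1) = -½ + 19 = 37/2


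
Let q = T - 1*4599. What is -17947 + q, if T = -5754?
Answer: -28300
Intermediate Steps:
q = -10353 (q = -5754 - 1*4599 = -5754 - 4599 = -10353)
-17947 + q = -17947 - 10353 = -28300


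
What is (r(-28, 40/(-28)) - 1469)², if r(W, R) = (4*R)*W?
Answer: 1713481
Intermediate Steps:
r(W, R) = 4*R*W
(r(-28, 40/(-28)) - 1469)² = (4*(40/(-28))*(-28) - 1469)² = (4*(40*(-1/28))*(-28) - 1469)² = (4*(-10/7)*(-28) - 1469)² = (160 - 1469)² = (-1309)² = 1713481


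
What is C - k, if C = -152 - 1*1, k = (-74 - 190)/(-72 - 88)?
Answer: -3093/20 ≈ -154.65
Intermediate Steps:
k = 33/20 (k = -264/(-160) = -264*(-1/160) = 33/20 ≈ 1.6500)
C = -153 (C = -152 - 1 = -153)
C - k = -153 - 1*33/20 = -153 - 33/20 = -3093/20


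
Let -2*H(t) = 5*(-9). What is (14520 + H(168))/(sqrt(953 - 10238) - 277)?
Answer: -8056545/172028 - 29085*I*sqrt(9285)/172028 ≈ -46.833 - 16.292*I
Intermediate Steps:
H(t) = 45/2 (H(t) = -5*(-9)/2 = -1/2*(-45) = 45/2)
(14520 + H(168))/(sqrt(953 - 10238) - 277) = (14520 + 45/2)/(sqrt(953 - 10238) - 277) = 29085/(2*(sqrt(-9285) - 277)) = 29085/(2*(I*sqrt(9285) - 277)) = 29085/(2*(-277 + I*sqrt(9285)))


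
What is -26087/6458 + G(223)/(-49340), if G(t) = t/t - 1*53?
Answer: -321699191/79659430 ≈ -4.0384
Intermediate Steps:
G(t) = -52 (G(t) = 1 - 53 = -52)
-26087/6458 + G(223)/(-49340) = -26087/6458 - 52/(-49340) = -26087*1/6458 - 52*(-1/49340) = -26087/6458 + 13/12335 = -321699191/79659430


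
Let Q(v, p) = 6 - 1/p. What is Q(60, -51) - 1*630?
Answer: -31823/51 ≈ -623.98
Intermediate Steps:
Q(60, -51) - 1*630 = (6 - 1/(-51)) - 1*630 = (6 - 1*(-1/51)) - 630 = (6 + 1/51) - 630 = 307/51 - 630 = -31823/51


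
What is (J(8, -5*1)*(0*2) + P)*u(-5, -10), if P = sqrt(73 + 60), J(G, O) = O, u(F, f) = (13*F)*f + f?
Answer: 640*sqrt(133) ≈ 7380.8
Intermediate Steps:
u(F, f) = f + 13*F*f (u(F, f) = 13*F*f + f = f + 13*F*f)
P = sqrt(133) ≈ 11.533
(J(8, -5*1)*(0*2) + P)*u(-5, -10) = ((-5*1)*(0*2) + sqrt(133))*(-10*(1 + 13*(-5))) = (-5*0 + sqrt(133))*(-10*(1 - 65)) = (0 + sqrt(133))*(-10*(-64)) = sqrt(133)*640 = 640*sqrt(133)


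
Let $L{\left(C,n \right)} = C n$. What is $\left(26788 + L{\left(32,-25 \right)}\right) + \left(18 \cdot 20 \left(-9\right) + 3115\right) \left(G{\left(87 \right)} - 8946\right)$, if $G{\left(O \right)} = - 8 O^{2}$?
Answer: $8713238$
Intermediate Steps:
$\left(26788 + L{\left(32,-25 \right)}\right) + \left(18 \cdot 20 \left(-9\right) + 3115\right) \left(G{\left(87 \right)} - 8946\right) = \left(26788 + 32 \left(-25\right)\right) + \left(18 \cdot 20 \left(-9\right) + 3115\right) \left(- 8 \cdot 87^{2} - 8946\right) = \left(26788 - 800\right) + \left(360 \left(-9\right) + 3115\right) \left(\left(-8\right) 7569 - 8946\right) = 25988 + \left(-3240 + 3115\right) \left(-60552 - 8946\right) = 25988 - -8687250 = 25988 + 8687250 = 8713238$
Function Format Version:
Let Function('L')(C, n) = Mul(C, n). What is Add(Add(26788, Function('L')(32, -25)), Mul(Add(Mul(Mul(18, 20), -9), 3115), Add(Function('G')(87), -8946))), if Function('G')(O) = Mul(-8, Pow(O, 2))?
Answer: 8713238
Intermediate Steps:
Add(Add(26788, Function('L')(32, -25)), Mul(Add(Mul(Mul(18, 20), -9), 3115), Add(Function('G')(87), -8946))) = Add(Add(26788, Mul(32, -25)), Mul(Add(Mul(Mul(18, 20), -9), 3115), Add(Mul(-8, Pow(87, 2)), -8946))) = Add(Add(26788, -800), Mul(Add(Mul(360, -9), 3115), Add(Mul(-8, 7569), -8946))) = Add(25988, Mul(Add(-3240, 3115), Add(-60552, -8946))) = Add(25988, Mul(-125, -69498)) = Add(25988, 8687250) = 8713238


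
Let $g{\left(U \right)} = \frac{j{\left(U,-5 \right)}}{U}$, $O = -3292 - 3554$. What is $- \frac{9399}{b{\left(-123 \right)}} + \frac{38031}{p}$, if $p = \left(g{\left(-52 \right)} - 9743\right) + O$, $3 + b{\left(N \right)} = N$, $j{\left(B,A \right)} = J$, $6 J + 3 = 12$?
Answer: $\frac{5239117039}{72460878} \approx 72.303$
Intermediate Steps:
$J = \frac{3}{2}$ ($J = - \frac{1}{2} + \frac{1}{6} \cdot 12 = - \frac{1}{2} + 2 = \frac{3}{2} \approx 1.5$)
$O = -6846$
$j{\left(B,A \right)} = \frac{3}{2}$
$b{\left(N \right)} = -3 + N$
$g{\left(U \right)} = \frac{3}{2 U}$
$p = - \frac{1725259}{104}$ ($p = \left(\frac{3}{2 \left(-52\right)} - 9743\right) - 6846 = \left(\frac{3}{2} \left(- \frac{1}{52}\right) - 9743\right) - 6846 = \left(- \frac{3}{104} - 9743\right) - 6846 = - \frac{1013275}{104} - 6846 = - \frac{1725259}{104} \approx -16589.0$)
$- \frac{9399}{b{\left(-123 \right)}} + \frac{38031}{p} = - \frac{9399}{-3 - 123} + \frac{38031}{- \frac{1725259}{104}} = - \frac{9399}{-126} + 38031 \left(- \frac{104}{1725259}\right) = \left(-9399\right) \left(- \frac{1}{126}\right) - \frac{3955224}{1725259} = \frac{3133}{42} - \frac{3955224}{1725259} = \frac{5239117039}{72460878}$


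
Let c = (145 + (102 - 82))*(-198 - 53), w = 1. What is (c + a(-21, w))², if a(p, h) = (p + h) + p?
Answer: 1718599936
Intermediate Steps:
a(p, h) = h + 2*p (a(p, h) = (h + p) + p = h + 2*p)
c = -41415 (c = (145 + 20)*(-251) = 165*(-251) = -41415)
(c + a(-21, w))² = (-41415 + (1 + 2*(-21)))² = (-41415 + (1 - 42))² = (-41415 - 41)² = (-41456)² = 1718599936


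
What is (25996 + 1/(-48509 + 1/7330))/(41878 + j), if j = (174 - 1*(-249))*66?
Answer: 4621711451397/12408715676162 ≈ 0.37246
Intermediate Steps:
j = 27918 (j = (174 + 249)*66 = 423*66 = 27918)
(25996 + 1/(-48509 + 1/7330))/(41878 + j) = (25996 + 1/(-48509 + 1/7330))/(41878 + 27918) = (25996 + 1/(-48509 + 1/7330))/69796 = (25996 + 1/(-355570969/7330))*(1/69796) = (25996 - 7330/355570969)*(1/69796) = (9243422902794/355570969)*(1/69796) = 4621711451397/12408715676162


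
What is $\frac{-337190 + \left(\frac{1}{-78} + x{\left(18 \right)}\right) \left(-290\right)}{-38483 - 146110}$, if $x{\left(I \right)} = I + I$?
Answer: $\frac{13557425}{7199127} \approx 1.8832$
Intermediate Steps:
$x{\left(I \right)} = 2 I$
$\frac{-337190 + \left(\frac{1}{-78} + x{\left(18 \right)}\right) \left(-290\right)}{-38483 - 146110} = \frac{-337190 + \left(\frac{1}{-78} + 2 \cdot 18\right) \left(-290\right)}{-38483 - 146110} = \frac{-337190 + \left(- \frac{1}{78} + 36\right) \left(-290\right)}{-184593} = \left(-337190 + \frac{2807}{78} \left(-290\right)\right) \left(- \frac{1}{184593}\right) = \left(-337190 - \frac{407015}{39}\right) \left(- \frac{1}{184593}\right) = \left(- \frac{13557425}{39}\right) \left(- \frac{1}{184593}\right) = \frac{13557425}{7199127}$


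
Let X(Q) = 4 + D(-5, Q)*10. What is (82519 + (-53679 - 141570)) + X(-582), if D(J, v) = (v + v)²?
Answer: 13436234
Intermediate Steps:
D(J, v) = 4*v² (D(J, v) = (2*v)² = 4*v²)
X(Q) = 4 + 40*Q² (X(Q) = 4 + (4*Q²)*10 = 4 + 40*Q²)
(82519 + (-53679 - 141570)) + X(-582) = (82519 + (-53679 - 141570)) + (4 + 40*(-582)²) = (82519 - 195249) + (4 + 40*338724) = -112730 + (4 + 13548960) = -112730 + 13548964 = 13436234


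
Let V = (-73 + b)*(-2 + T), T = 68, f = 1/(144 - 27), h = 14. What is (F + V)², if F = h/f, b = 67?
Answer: 1542564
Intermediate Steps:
f = 1/117 ≈ 0.0085470
F = 1638 (F = 14/(1/117) = 14*117 = 1638)
V = -396 (V = (-73 + 67)*(-2 + 68) = -6*66 = -396)
(F + V)² = (1638 - 396)² = 1242² = 1542564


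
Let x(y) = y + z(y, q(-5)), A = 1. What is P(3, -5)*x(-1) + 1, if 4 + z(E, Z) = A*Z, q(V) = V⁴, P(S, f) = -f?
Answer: 3101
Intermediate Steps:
z(E, Z) = -4 + Z (z(E, Z) = -4 + 1*Z = -4 + Z)
x(y) = 621 + y (x(y) = y + (-4 + (-5)⁴) = y + (-4 + 625) = y + 621 = 621 + y)
P(3, -5)*x(-1) + 1 = (-1*(-5))*(621 - 1) + 1 = 5*620 + 1 = 3100 + 1 = 3101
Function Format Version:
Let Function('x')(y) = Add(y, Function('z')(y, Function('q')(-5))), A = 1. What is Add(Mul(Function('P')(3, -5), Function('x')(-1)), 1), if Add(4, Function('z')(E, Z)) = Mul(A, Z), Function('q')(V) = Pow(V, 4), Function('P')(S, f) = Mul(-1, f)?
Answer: 3101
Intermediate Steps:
Function('z')(E, Z) = Add(-4, Z) (Function('z')(E, Z) = Add(-4, Mul(1, Z)) = Add(-4, Z))
Function('x')(y) = Add(621, y) (Function('x')(y) = Add(y, Add(-4, Pow(-5, 4))) = Add(y, Add(-4, 625)) = Add(y, 621) = Add(621, y))
Add(Mul(Function('P')(3, -5), Function('x')(-1)), 1) = Add(Mul(Mul(-1, -5), Add(621, -1)), 1) = Add(Mul(5, 620), 1) = Add(3100, 1) = 3101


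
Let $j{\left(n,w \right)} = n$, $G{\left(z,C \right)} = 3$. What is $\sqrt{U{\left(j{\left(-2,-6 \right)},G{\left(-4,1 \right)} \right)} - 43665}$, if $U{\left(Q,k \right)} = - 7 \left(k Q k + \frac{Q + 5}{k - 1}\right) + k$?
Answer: $\frac{3 i \sqrt{19354}}{2} \approx 208.68 i$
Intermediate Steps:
$U{\left(Q,k \right)} = k - 7 Q k^{2} - \frac{7 \left(5 + Q\right)}{-1 + k}$ ($U{\left(Q,k \right)} = - 7 \left(Q k k + \frac{5 + Q}{-1 + k}\right) + k = - 7 \left(Q k^{2} + \frac{5 + Q}{-1 + k}\right) + k = \left(- 7 Q k^{2} - \frac{7 \left(5 + Q\right)}{-1 + k}\right) + k = k - 7 Q k^{2} - \frac{7 \left(5 + Q\right)}{-1 + k}$)
$\sqrt{U{\left(j{\left(-2,-6 \right)},G{\left(-4,1 \right)} \right)} - 43665} = \sqrt{\frac{-35 + 3^{2} - 3 - -14 - - 14 \cdot 3^{3} + 7 \left(-2\right) 3^{2}}{-1 + 3} - 43665} = \sqrt{\frac{-35 + 9 - 3 + 14 - \left(-14\right) 27 + 7 \left(-2\right) 9}{2} - 43665} = \sqrt{\frac{-35 + 9 - 3 + 14 + 378 - 126}{2} - 43665} = \sqrt{\frac{1}{2} \cdot 237 - 43665} = \sqrt{\frac{237}{2} - 43665} = \sqrt{- \frac{87093}{2}} = \frac{3 i \sqrt{19354}}{2}$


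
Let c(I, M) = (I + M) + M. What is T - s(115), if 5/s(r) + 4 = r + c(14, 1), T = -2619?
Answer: -332618/127 ≈ -2619.0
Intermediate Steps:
c(I, M) = I + 2*M
s(r) = 5/(12 + r) (s(r) = 5/(-4 + (r + (14 + 2*1))) = 5/(-4 + (r + (14 + 2))) = 5/(-4 + (r + 16)) = 5/(-4 + (16 + r)) = 5/(12 + r))
T - s(115) = -2619 - 5/(12 + 115) = -2619 - 5/127 = -332618/127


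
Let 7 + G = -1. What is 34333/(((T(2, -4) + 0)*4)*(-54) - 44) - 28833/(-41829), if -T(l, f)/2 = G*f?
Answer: 47011123/14779580 ≈ 3.1808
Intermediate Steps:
G = -8 (G = -7 - 1 = -8)
T(l, f) = 16*f (T(l, f) = -(-16)*f = 16*f)
34333/(((T(2, -4) + 0)*4)*(-54) - 44) - 28833/(-41829) = 34333/(((16*(-4) + 0)*4)*(-54) - 44) - 28833/(-41829) = 34333/(((-64 + 0)*4)*(-54) - 44) - 28833*(-1/41829) = 34333/(-64*4*(-54) - 44) + 9611/13943 = 34333/(-256*(-54) - 44) + 9611/13943 = 34333/(13824 - 44) + 9611/13943 = 34333/13780 + 9611/13943 = 34333*(1/13780) + 9611/13943 = 2641/1060 + 9611/13943 = 47011123/14779580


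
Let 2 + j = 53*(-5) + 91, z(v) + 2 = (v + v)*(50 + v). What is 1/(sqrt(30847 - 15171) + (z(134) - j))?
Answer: 24743/1224424260 - sqrt(3919)/1224424260 ≈ 2.0157e-5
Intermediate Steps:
z(v) = -2 + 2*v*(50 + v) (z(v) = -2 + (v + v)*(50 + v) = -2 + (2*v)*(50 + v) = -2 + 2*v*(50 + v))
j = -176 (j = -2 + (53*(-5) + 91) = -2 + (-265 + 91) = -2 - 174 = -176)
1/(sqrt(30847 - 15171) + (z(134) - j)) = 1/(sqrt(30847 - 15171) + ((-2 + 2*134**2 + 100*134) - 1*(-176))) = 1/(sqrt(15676) + ((-2 + 2*17956 + 13400) + 176)) = 1/(2*sqrt(3919) + ((-2 + 35912 + 13400) + 176)) = 1/(2*sqrt(3919) + (49310 + 176)) = 1/(2*sqrt(3919) + 49486) = 1/(49486 + 2*sqrt(3919))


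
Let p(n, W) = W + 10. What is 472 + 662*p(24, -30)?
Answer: -12768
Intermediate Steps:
p(n, W) = 10 + W
472 + 662*p(24, -30) = 472 + 662*(10 - 30) = 472 + 662*(-20) = 472 - 13240 = -12768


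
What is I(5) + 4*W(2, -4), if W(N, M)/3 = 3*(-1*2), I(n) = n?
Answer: -67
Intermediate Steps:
W(N, M) = -18 (W(N, M) = 3*(3*(-1*2)) = 3*(3*(-2)) = 3*(-6) = -18)
I(5) + 4*W(2, -4) = 5 + 4*(-18) = 5 - 72 = -67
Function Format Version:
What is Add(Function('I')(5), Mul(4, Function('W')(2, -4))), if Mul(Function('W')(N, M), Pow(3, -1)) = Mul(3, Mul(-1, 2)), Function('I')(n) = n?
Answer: -67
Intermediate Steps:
Function('W')(N, M) = -18 (Function('W')(N, M) = Mul(3, Mul(3, Mul(-1, 2))) = Mul(3, Mul(3, -2)) = Mul(3, -6) = -18)
Add(Function('I')(5), Mul(4, Function('W')(2, -4))) = Add(5, Mul(4, -18)) = Add(5, -72) = -67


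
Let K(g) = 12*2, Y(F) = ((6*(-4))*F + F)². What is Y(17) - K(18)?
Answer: 152857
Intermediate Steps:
Y(F) = 529*F² (Y(F) = (-24*F + F)² = (-23*F)² = 529*F²)
K(g) = 24
Y(17) - K(18) = 529*17² - 1*24 = 529*289 - 24 = 152881 - 24 = 152857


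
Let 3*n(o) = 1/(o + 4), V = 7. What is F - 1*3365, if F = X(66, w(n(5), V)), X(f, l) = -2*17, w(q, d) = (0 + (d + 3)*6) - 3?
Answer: -3399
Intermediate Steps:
n(o) = 1/(3*(4 + o)) (n(o) = 1/(3*(o + 4)) = 1/(3*(4 + o)))
w(q, d) = 15 + 6*d (w(q, d) = (0 + (3 + d)*6) - 3 = (0 + (18 + 6*d)) - 3 = (18 + 6*d) - 3 = 15 + 6*d)
X(f, l) = -34
F = -34
F - 1*3365 = -34 - 1*3365 = -34 - 3365 = -3399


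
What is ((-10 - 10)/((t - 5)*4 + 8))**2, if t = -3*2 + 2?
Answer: 25/49 ≈ 0.51020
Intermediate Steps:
t = -4 (t = -6 + 2 = -4)
((-10 - 10)/((t - 5)*4 + 8))**2 = ((-10 - 10)/((-4 - 5)*4 + 8))**2 = (-20/(-9*4 + 8))**2 = (-20/(-36 + 8))**2 = (-20/(-28))**2 = (-20*(-1/28))**2 = (5/7)**2 = 25/49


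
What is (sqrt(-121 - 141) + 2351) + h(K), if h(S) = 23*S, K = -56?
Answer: 1063 + I*sqrt(262) ≈ 1063.0 + 16.186*I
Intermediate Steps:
(sqrt(-121 - 141) + 2351) + h(K) = (sqrt(-121 - 141) + 2351) + 23*(-56) = (sqrt(-262) + 2351) - 1288 = (I*sqrt(262) + 2351) - 1288 = (2351 + I*sqrt(262)) - 1288 = 1063 + I*sqrt(262)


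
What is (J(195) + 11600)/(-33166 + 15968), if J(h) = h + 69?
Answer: -5932/8599 ≈ -0.68985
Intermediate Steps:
J(h) = 69 + h
(J(195) + 11600)/(-33166 + 15968) = ((69 + 195) + 11600)/(-33166 + 15968) = (264 + 11600)/(-17198) = 11864*(-1/17198) = -5932/8599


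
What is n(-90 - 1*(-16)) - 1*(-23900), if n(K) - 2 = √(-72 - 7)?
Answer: 23902 + I*√79 ≈ 23902.0 + 8.8882*I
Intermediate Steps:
n(K) = 2 + I*√79 (n(K) = 2 + √(-72 - 7) = 2 + √(-79) = 2 + I*√79)
n(-90 - 1*(-16)) - 1*(-23900) = (2 + I*√79) - 1*(-23900) = (2 + I*√79) + 23900 = 23902 + I*√79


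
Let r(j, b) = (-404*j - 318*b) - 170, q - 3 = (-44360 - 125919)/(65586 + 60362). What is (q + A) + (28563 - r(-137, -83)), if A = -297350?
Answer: -44126807767/125948 ≈ -3.5036e+5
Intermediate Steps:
q = 207565/125948 (q = 3 + (-44360 - 125919)/(65586 + 60362) = 3 - 170279/125948 = 207565/125948 ≈ 1.6480)
r(j, b) = -170 - 404*j - 318*b
(q + A) + (28563 - r(-137, -83)) = (207565/125948 - 297350) + (28563 - (-170 - 404*(-137) - 318*(-83))) = -37450430235/125948 + (28563 - (-170 + 55348 + 26394)) = -37450430235/125948 + (28563 - 1*81572) = -37450430235/125948 + (28563 - 81572) = -37450430235/125948 - 53009 = -44126807767/125948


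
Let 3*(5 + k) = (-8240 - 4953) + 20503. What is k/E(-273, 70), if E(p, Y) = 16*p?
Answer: -7295/13104 ≈ -0.55670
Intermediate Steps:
k = 7295/3 (k = -5 + ((-8240 - 4953) + 20503)/3 = -5 + (-13193 + 20503)/3 = -5 + (⅓)*7310 = -5 + 7310/3 = 7295/3 ≈ 2431.7)
k/E(-273, 70) = 7295/(3*((16*(-273)))) = (7295/3)/(-4368) = (7295/3)*(-1/4368) = -7295/13104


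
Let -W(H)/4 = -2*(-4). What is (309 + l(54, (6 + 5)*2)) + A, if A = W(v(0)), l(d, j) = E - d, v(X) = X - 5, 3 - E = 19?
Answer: 207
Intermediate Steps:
E = -16 (E = 3 - 1*19 = 3 - 19 = -16)
v(X) = -5 + X
l(d, j) = -16 - d
W(H) = -32 (W(H) = -(-8)*(-4) = -4*8 = -32)
A = -32
(309 + l(54, (6 + 5)*2)) + A = (309 + (-16 - 1*54)) - 32 = (309 + (-16 - 54)) - 32 = (309 - 70) - 32 = 239 - 32 = 207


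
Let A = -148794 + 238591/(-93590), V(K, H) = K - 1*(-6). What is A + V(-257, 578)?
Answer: -13949360141/93590 ≈ -1.4905e+5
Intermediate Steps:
V(K, H) = 6 + K (V(K, H) = K + 6 = 6 + K)
A = -13925869051/93590 (A = -148794 + 238591*(-1/93590) = -148794 - 238591/93590 = -13925869051/93590 ≈ -1.4880e+5)
A + V(-257, 578) = -13925869051/93590 + (6 - 257) = -13925869051/93590 - 251 = -13949360141/93590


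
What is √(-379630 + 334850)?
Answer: 2*I*√11195 ≈ 211.61*I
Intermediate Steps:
√(-379630 + 334850) = √(-44780) = 2*I*√11195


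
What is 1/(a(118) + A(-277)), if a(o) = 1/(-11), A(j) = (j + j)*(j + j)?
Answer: 11/3376075 ≈ 3.2582e-6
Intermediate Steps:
A(j) = 4*j**2 (A(j) = (2*j)*(2*j) = 4*j**2)
a(o) = -1/11
1/(a(118) + A(-277)) = 1/(-1/11 + 4*(-277)**2) = 1/(-1/11 + 4*76729) = 1/(-1/11 + 306916) = 1/(3376075/11) = 11/3376075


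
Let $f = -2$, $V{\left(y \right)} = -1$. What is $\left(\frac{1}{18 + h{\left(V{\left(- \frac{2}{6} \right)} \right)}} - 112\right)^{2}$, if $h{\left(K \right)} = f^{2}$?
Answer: $\frac{6066369}{484} \approx 12534.0$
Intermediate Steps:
$h{\left(K \right)} = 4$ ($h{\left(K \right)} = \left(-2\right)^{2} = 4$)
$\left(\frac{1}{18 + h{\left(V{\left(- \frac{2}{6} \right)} \right)}} - 112\right)^{2} = \left(\frac{1}{18 + 4} - 112\right)^{2} = \left(\frac{1}{22} - 112\right)^{2} = \left(- \frac{2463}{22}\right)^{2} = \frac{6066369}{484}$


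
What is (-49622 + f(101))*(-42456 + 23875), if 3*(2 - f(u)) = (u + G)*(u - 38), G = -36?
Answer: 947352285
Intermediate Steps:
f(u) = 2 - (-38 + u)*(-36 + u)/3 (f(u) = 2 - (u - 36)*(u - 38)/3 = 2 - (-36 + u)*(-38 + u)/3 = 2 - (-38 + u)*(-36 + u)/3)
(-49622 + f(101))*(-42456 + 23875) = (-49622 + (-454 - ⅓*101² + (74/3)*101))*(-42456 + 23875) = (-49622 + (-454 - ⅓*10201 + 7474/3))*(-18581) = (-49622 + (-454 - 10201/3 + 7474/3))*(-18581) = (-49622 - 1363)*(-18581) = -50985*(-18581) = 947352285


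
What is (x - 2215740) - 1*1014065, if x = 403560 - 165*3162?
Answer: -3347975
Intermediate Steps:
x = -118170 (x = 403560 - 1*521730 = 403560 - 521730 = -118170)
(x - 2215740) - 1*1014065 = (-118170 - 2215740) - 1*1014065 = -2333910 - 1014065 = -3347975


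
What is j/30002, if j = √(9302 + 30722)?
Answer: √10006/15001 ≈ 0.0066682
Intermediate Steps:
j = 2*√10006 (j = √40024 = 2*√10006 ≈ 200.06)
j/30002 = (2*√10006)/30002 = (2*√10006)*(1/30002) = √10006/15001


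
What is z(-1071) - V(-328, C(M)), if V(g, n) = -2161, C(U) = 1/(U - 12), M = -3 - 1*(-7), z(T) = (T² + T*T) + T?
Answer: 2295172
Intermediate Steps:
z(T) = T + 2*T² (z(T) = (T² + T²) + T = 2*T² + T = T + 2*T²)
M = 4 (M = -3 + 7 = 4)
C(U) = 1/(-12 + U)
z(-1071) - V(-328, C(M)) = -1071*(1 + 2*(-1071)) - 1*(-2161) = -1071*(1 - 2142) + 2161 = -1071*(-2141) + 2161 = 2293011 + 2161 = 2295172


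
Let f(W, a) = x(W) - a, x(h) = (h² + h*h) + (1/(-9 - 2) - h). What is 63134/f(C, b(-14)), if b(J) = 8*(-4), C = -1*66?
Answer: 694474/96909 ≈ 7.1662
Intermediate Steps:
C = -66
x(h) = -1/11 - h + 2*h² (x(h) = (h² + h²) + (1/(-11) - h) = 2*h² + (-1/11 - h) = -1/11 - h + 2*h²)
b(J) = -32
f(W, a) = -1/11 - W - a + 2*W² (f(W, a) = (-1/11 - W + 2*W²) - a = -1/11 - W - a + 2*W²)
63134/f(C, b(-14)) = 63134/(-1/11 - 1*(-66) - 1*(-32) + 2*(-66)²) = 63134/(-1/11 + 66 + 32 + 2*4356) = 63134/(-1/11 + 66 + 32 + 8712) = 63134/(96909/11) = 63134*(11/96909) = 694474/96909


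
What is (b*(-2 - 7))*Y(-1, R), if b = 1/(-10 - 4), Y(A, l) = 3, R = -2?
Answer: 27/14 ≈ 1.9286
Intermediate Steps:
b = -1/14 (b = 1/(-14) = -1/14 ≈ -0.071429)
(b*(-2 - 7))*Y(-1, R) = -(-2 - 7)/14*3 = -1/14*(-9)*3 = (9/14)*3 = 27/14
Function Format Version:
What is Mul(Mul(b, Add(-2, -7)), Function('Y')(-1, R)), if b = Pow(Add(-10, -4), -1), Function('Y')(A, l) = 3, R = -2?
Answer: Rational(27, 14) ≈ 1.9286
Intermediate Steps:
b = Rational(-1, 14) (b = Pow(-14, -1) = Rational(-1, 14) ≈ -0.071429)
Mul(Mul(b, Add(-2, -7)), Function('Y')(-1, R)) = Mul(Mul(Rational(-1, 14), Add(-2, -7)), 3) = Mul(Mul(Rational(-1, 14), -9), 3) = Mul(Rational(9, 14), 3) = Rational(27, 14)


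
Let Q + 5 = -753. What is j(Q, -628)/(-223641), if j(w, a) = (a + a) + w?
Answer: 2014/223641 ≈ 0.0090055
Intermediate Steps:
Q = -758 (Q = -5 - 753 = -758)
j(w, a) = w + 2*a (j(w, a) = 2*a + w = w + 2*a)
j(Q, -628)/(-223641) = (-758 + 2*(-628))/(-223641) = (-758 - 1256)*(-1/223641) = -2014*(-1/223641) = 2014/223641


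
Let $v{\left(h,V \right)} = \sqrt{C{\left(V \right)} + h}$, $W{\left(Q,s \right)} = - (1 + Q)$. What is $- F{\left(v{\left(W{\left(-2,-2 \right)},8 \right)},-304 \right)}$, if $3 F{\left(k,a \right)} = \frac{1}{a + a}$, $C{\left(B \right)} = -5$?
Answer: $\frac{1}{1824} \approx 0.00054825$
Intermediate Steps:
$W{\left(Q,s \right)} = -1 - Q$
$v{\left(h,V \right)} = \sqrt{-5 + h}$
$F{\left(k,a \right)} = \frac{1}{6 a}$ ($F{\left(k,a \right)} = \frac{1}{3 \left(a + a\right)} = \frac{1}{3 \cdot 2 a} = \frac{\frac{1}{2} \frac{1}{a}}{3} = \frac{1}{6 a}$)
$- F{\left(v{\left(W{\left(-2,-2 \right)},8 \right)},-304 \right)} = - \frac{1}{6 \left(-304\right)} = - \frac{-1}{6 \cdot 304} = \left(-1\right) \left(- \frac{1}{1824}\right) = \frac{1}{1824}$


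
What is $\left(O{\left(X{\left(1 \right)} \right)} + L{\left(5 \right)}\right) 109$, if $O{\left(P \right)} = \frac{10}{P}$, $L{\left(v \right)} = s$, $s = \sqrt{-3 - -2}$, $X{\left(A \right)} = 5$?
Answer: $218 + 109 i \approx 218.0 + 109.0 i$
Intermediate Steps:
$s = i$ ($s = \sqrt{-3 + 2} = \sqrt{-1} = i \approx 1.0 i$)
$L{\left(v \right)} = i$
$\left(O{\left(X{\left(1 \right)} \right)} + L{\left(5 \right)}\right) 109 = \left(\frac{10}{5} + i\right) 109 = \left(10 \cdot \frac{1}{5} + i\right) 109 = \left(2 + i\right) 109 = 218 + 109 i$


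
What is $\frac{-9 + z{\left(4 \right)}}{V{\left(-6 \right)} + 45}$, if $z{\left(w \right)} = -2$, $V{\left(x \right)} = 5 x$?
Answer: $- \frac{11}{15} \approx -0.73333$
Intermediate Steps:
$\frac{-9 + z{\left(4 \right)}}{V{\left(-6 \right)} + 45} = \frac{-9 - 2}{5 \left(-6\right) + 45} = - \frac{11}{-30 + 45} = - \frac{11}{15}$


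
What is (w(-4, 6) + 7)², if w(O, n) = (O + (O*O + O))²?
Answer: 5041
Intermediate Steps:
w(O, n) = (O² + 2*O)² (w(O, n) = (O + (O² + O))² = (O + (O + O²))² = (O² + 2*O)²)
(w(-4, 6) + 7)² = ((-4)²*(2 - 4)² + 7)² = (16*(-2)² + 7)² = (16*4 + 7)² = (64 + 7)² = 71² = 5041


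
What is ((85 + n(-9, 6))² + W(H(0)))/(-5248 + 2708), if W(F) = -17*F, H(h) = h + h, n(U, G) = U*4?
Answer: -2401/2540 ≈ -0.94528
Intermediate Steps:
n(U, G) = 4*U
H(h) = 2*h
((85 + n(-9, 6))² + W(H(0)))/(-5248 + 2708) = ((85 + 4*(-9))² - 34*0)/(-5248 + 2708) = ((85 - 36)² - 17*0)/(-2540) = (49² + 0)*(-1/2540) = (2401 + 0)*(-1/2540) = 2401*(-1/2540) = -2401/2540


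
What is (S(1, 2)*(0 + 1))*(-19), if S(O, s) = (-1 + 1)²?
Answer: 0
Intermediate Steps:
S(O, s) = 0 (S(O, s) = 0² = 0)
(S(1, 2)*(0 + 1))*(-19) = (0*(0 + 1))*(-19) = (0*1)*(-19) = 0*(-19) = 0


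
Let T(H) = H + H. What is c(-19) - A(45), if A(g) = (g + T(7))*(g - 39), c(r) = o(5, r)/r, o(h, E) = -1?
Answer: -6725/19 ≈ -353.95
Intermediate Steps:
c(r) = -1/r
T(H) = 2*H
A(g) = (-39 + g)*(14 + g) (A(g) = (g + 2*7)*(g - 39) = (g + 14)*(-39 + g) = (14 + g)*(-39 + g) = (-39 + g)*(14 + g))
c(-19) - A(45) = -1/(-19) - (-546 + 45² - 25*45) = -1*(-1/19) - (-546 + 2025 - 1125) = 1/19 - 1*354 = 1/19 - 354 = -6725/19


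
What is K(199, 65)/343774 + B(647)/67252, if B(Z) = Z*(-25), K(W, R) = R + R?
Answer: -163288285/679984972 ≈ -0.24014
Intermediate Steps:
K(W, R) = 2*R
B(Z) = -25*Z
K(199, 65)/343774 + B(647)/67252 = (2*65)/343774 - 25*647/67252 = 130*(1/343774) - 16175*1/67252 = 65/171887 - 16175/67252 = -163288285/679984972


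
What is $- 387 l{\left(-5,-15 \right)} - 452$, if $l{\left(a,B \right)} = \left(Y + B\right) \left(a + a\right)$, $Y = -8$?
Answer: $-89462$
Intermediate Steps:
$l{\left(a,B \right)} = 2 a \left(-8 + B\right)$ ($l{\left(a,B \right)} = \left(-8 + B\right) \left(a + a\right) = \left(-8 + B\right) 2 a = 2 a \left(-8 + B\right)$)
$- 387 l{\left(-5,-15 \right)} - 452 = - 387 \cdot 2 \left(-5\right) \left(-8 - 15\right) - 452 = - 387 \cdot 2 \left(-5\right) \left(-23\right) - 452 = \left(-387\right) 230 - 452 = -89010 - 452 = -89462$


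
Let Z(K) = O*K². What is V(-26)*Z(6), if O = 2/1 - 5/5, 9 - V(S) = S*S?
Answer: -24012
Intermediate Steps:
V(S) = 9 - S² (V(S) = 9 - S*S = 9 - S²)
O = 1 (O = 2*1 - 5*⅕ = 2 - 1 = 1)
Z(K) = K² (Z(K) = 1*K² = K²)
V(-26)*Z(6) = (9 - 1*(-26)²)*6² = (9 - 1*676)*36 = (9 - 676)*36 = -667*36 = -24012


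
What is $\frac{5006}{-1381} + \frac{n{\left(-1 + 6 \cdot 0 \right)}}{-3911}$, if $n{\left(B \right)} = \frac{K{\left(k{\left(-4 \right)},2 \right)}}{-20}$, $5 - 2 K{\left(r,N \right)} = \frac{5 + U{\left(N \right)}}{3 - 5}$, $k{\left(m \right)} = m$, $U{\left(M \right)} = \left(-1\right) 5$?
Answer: $- \frac{156626347}{43208728} \approx -3.6249$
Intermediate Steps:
$U{\left(M \right)} = -5$
$K{\left(r,N \right)} = \frac{5}{2}$ ($K{\left(r,N \right)} = \frac{5}{2} - \frac{\left(5 - 5\right) \frac{1}{3 - 5}}{2} = \frac{5}{2} - \frac{0 \frac{1}{-2}}{2} = \frac{5}{2} - \frac{0 \left(- \frac{1}{2}\right)}{2} = \frac{5}{2} - 0 = \frac{5}{2} + 0 = \frac{5}{2}$)
$n{\left(B \right)} = - \frac{1}{8}$ ($n{\left(B \right)} = \frac{5}{2 \left(-20\right)} = \frac{5}{2} \left(- \frac{1}{20}\right) = - \frac{1}{8}$)
$\frac{5006}{-1381} + \frac{n{\left(-1 + 6 \cdot 0 \right)}}{-3911} = \frac{5006}{-1381} - \frac{1}{8 \left(-3911\right)} = 5006 \left(- \frac{1}{1381}\right) - - \frac{1}{31288} = - \frac{5006}{1381} + \frac{1}{31288} = - \frac{156626347}{43208728}$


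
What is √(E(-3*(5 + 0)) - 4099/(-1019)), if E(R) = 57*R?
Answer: I*√883621774/1019 ≈ 29.172*I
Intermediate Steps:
√(E(-3*(5 + 0)) - 4099/(-1019)) = √(57*(-3*(5 + 0)) - 4099/(-1019)) = √(57*(-3*5) - 4099*(-1/1019)) = √(57*(-15) + 4099/1019) = √(-855 + 4099/1019) = √(-867146/1019) = I*√883621774/1019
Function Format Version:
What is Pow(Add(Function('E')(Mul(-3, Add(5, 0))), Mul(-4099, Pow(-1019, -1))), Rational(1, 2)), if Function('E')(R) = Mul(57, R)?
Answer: Mul(Rational(1, 1019), I, Pow(883621774, Rational(1, 2))) ≈ Mul(29.172, I)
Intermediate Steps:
Pow(Add(Function('E')(Mul(-3, Add(5, 0))), Mul(-4099, Pow(-1019, -1))), Rational(1, 2)) = Pow(Add(Mul(57, Mul(-3, Add(5, 0))), Mul(-4099, Pow(-1019, -1))), Rational(1, 2)) = Pow(Add(Mul(57, Mul(-3, 5)), Mul(-4099, Rational(-1, 1019))), Rational(1, 2)) = Pow(Add(Mul(57, -15), Rational(4099, 1019)), Rational(1, 2)) = Pow(Add(-855, Rational(4099, 1019)), Rational(1, 2)) = Pow(Rational(-867146, 1019), Rational(1, 2)) = Mul(Rational(1, 1019), I, Pow(883621774, Rational(1, 2)))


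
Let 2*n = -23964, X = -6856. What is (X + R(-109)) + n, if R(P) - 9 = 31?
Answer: -18798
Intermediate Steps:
R(P) = 40 (R(P) = 9 + 31 = 40)
n = -11982 (n = (½)*(-23964) = -11982)
(X + R(-109)) + n = (-6856 + 40) - 11982 = -6816 - 11982 = -18798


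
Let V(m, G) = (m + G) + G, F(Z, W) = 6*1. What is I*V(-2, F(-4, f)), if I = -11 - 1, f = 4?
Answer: -120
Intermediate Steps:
F(Z, W) = 6
V(m, G) = m + 2*G (V(m, G) = (G + m) + G = m + 2*G)
I = -12
I*V(-2, F(-4, f)) = -12*(-2 + 2*6) = -12*(-2 + 12) = -12*10 = -120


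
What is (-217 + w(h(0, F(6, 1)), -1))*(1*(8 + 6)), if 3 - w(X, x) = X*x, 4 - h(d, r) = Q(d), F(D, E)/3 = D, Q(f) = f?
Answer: -2940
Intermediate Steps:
F(D, E) = 3*D
h(d, r) = 4 - d
w(X, x) = 3 - X*x
(-217 + w(h(0, F(6, 1)), -1))*(1*(8 + 6)) = (-217 + (3 - 1*(4 - 1*0)*(-1)))*(1*(8 + 6)) = (-217 + (3 - 1*(4 + 0)*(-1)))*(1*14) = (-217 + (3 - 1*4*(-1)))*14 = (-217 + (3 + 4))*14 = (-217 + 7)*14 = -210*14 = -2940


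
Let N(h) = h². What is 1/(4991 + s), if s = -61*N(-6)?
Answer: 1/2795 ≈ 0.00035778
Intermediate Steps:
s = -2196 (s = -61*(-6)² = -61*36 = -2196)
1/(4991 + s) = 1/(4991 - 2196) = 1/2795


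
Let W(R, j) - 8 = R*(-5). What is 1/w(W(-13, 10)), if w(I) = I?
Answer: 1/73 ≈ 0.013699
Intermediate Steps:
W(R, j) = 8 - 5*R (W(R, j) = 8 + R*(-5) = 8 - 5*R)
1/w(W(-13, 10)) = 1/(8 - 5*(-13)) = 1/(8 + 65) = 1/73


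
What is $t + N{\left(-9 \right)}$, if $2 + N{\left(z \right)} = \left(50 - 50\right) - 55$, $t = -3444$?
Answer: $-3501$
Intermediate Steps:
$N{\left(z \right)} = -57$ ($N{\left(z \right)} = -2 + \left(\left(50 - 50\right) - 55\right) = -2 + \left(0 - 55\right) = -2 - 55 = -57$)
$t + N{\left(-9 \right)} = -3444 - 57 = -3501$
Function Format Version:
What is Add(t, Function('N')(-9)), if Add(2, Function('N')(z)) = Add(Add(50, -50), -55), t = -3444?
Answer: -3501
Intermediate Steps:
Function('N')(z) = -57 (Function('N')(z) = Add(-2, Add(Add(50, -50), -55)) = Add(-2, Add(0, -55)) = Add(-2, -55) = -57)
Add(t, Function('N')(-9)) = Add(-3444, -57) = -3501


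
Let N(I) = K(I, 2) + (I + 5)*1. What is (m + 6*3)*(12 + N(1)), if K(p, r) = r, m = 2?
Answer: 400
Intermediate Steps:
N(I) = 7 + I (N(I) = 2 + (I + 5)*1 = 2 + (5 + I)*1 = 2 + (5 + I) = 7 + I)
(m + 6*3)*(12 + N(1)) = (2 + 6*3)*(12 + (7 + 1)) = (2 + 18)*(12 + 8) = 20*20 = 400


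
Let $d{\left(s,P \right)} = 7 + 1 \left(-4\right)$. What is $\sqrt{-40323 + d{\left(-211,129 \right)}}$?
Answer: $24 i \sqrt{70} \approx 200.8 i$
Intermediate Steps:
$d{\left(s,P \right)} = 3$ ($d{\left(s,P \right)} = 7 - 4 = 3$)
$\sqrt{-40323 + d{\left(-211,129 \right)}} = \sqrt{-40323 + 3} = \sqrt{-40320} = 24 i \sqrt{70}$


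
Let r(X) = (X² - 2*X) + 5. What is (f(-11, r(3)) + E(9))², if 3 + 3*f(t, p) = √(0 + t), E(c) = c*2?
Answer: (51 + I*√11)²/9 ≈ 287.78 + 37.588*I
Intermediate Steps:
E(c) = 2*c
r(X) = 5 + X² - 2*X
f(t, p) = -1 + √t/3 (f(t, p) = -1 + √(0 + t)/3 = -1 + √t/3)
(f(-11, r(3)) + E(9))² = ((-1 + √(-11)/3) + 2*9)² = ((-1 + (I*√11)/3) + 18)² = ((-1 + I*√11/3) + 18)² = (17 + I*√11/3)²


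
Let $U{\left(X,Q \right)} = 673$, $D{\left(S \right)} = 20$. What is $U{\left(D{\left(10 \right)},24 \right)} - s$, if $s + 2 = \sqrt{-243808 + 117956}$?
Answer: $675 - 2 i \sqrt{31463} \approx 675.0 - 354.76 i$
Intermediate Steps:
$s = -2 + 2 i \sqrt{31463}$ ($s = -2 + \sqrt{-243808 + 117956} = -2 + \sqrt{-125852} = -2 + 2 i \sqrt{31463} \approx -2.0 + 354.76 i$)
$U{\left(D{\left(10 \right)},24 \right)} - s = 673 - \left(-2 + 2 i \sqrt{31463}\right) = 673 + \left(2 - 2 i \sqrt{31463}\right) = 675 - 2 i \sqrt{31463}$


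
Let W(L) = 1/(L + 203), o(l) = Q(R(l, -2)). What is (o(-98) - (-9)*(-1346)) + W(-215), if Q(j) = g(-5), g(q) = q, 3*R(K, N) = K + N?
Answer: -145429/12 ≈ -12119.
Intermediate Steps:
R(K, N) = K/3 + N/3 (R(K, N) = (K + N)/3 = K/3 + N/3)
Q(j) = -5
o(l) = -5
W(L) = 1/(203 + L)
(o(-98) - (-9)*(-1346)) + W(-215) = (-5 - (-9)*(-1346)) + 1/(203 - 215) = (-5 - 1*12114) + 1/(-12) = (-5 - 12114) - 1/12 = -12119 - 1/12 = -145429/12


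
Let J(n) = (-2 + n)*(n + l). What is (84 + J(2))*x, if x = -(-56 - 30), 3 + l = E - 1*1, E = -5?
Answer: 7224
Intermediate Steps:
l = -9 (l = -3 + (-5 - 1*1) = -3 + (-5 - 1) = -3 - 6 = -9)
J(n) = (-9 + n)*(-2 + n) (J(n) = (-2 + n)*(n - 9) = (-2 + n)*(-9 + n) = (-9 + n)*(-2 + n))
x = 86 (x = -1*(-86) = 86)
(84 + J(2))*x = (84 + (18 + 2² - 11*2))*86 = (84 + (18 + 4 - 22))*86 = (84 + 0)*86 = 84*86 = 7224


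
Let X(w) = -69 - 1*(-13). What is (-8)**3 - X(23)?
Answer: -456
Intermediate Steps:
X(w) = -56 (X(w) = -69 + 13 = -56)
(-8)**3 - X(23) = (-8)**3 - 1*(-56) = -512 + 56 = -456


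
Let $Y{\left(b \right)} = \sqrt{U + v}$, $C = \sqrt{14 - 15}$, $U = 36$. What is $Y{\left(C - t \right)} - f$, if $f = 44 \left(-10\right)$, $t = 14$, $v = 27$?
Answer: $440 + 3 \sqrt{7} \approx 447.94$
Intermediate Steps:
$C = i$ ($C = \sqrt{-1} = i \approx 1.0 i$)
$f = -440$
$Y{\left(b \right)} = 3 \sqrt{7}$ ($Y{\left(b \right)} = \sqrt{36 + 27} = \sqrt{63} = 3 \sqrt{7}$)
$Y{\left(C - t \right)} - f = 3 \sqrt{7} - -440 = 3 \sqrt{7} + 440 = 440 + 3 \sqrt{7}$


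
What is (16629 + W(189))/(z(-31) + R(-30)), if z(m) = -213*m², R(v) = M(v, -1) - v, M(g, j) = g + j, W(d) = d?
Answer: -8409/102347 ≈ -0.082162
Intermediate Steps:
R(v) = -1 (R(v) = (v - 1) - v = (-1 + v) - v = -1)
(16629 + W(189))/(z(-31) + R(-30)) = (16629 + 189)/(-213*(-31)² - 1) = 16818/(-213*961 - 1) = 16818/(-204693 - 1) = 16818/(-204694) = 16818*(-1/204694) = -8409/102347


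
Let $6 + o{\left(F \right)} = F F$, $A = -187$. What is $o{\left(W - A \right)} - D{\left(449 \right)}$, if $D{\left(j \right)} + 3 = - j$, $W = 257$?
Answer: $197582$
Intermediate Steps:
$D{\left(j \right)} = -3 - j$
$o{\left(F \right)} = -6 + F^{2}$ ($o{\left(F \right)} = -6 + F F = -6 + F^{2}$)
$o{\left(W - A \right)} - D{\left(449 \right)} = \left(-6 + \left(257 - -187\right)^{2}\right) - \left(-3 - 449\right) = \left(-6 + \left(257 + 187\right)^{2}\right) - \left(-3 - 449\right) = \left(-6 + 444^{2}\right) - -452 = \left(-6 + 197136\right) + 452 = 197130 + 452 = 197582$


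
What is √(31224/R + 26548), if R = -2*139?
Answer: 8*√7980685/139 ≈ 162.59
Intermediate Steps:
R = -278
√(31224/R + 26548) = √(31224/(-278) + 26548) = √(31224*(-1/278) + 26548) = √(-15612/139 + 26548) = √(3674560/139) = 8*√7980685/139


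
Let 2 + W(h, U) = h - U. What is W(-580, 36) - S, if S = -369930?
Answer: 369312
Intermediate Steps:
W(h, U) = -2 + h - U (W(h, U) = -2 + (h - U) = -2 + h - U)
W(-580, 36) - S = (-2 - 580 - 1*36) - 1*(-369930) = (-2 - 580 - 36) + 369930 = -618 + 369930 = 369312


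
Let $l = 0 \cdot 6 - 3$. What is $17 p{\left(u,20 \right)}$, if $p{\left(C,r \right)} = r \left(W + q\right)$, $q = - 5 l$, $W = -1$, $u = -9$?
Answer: $4760$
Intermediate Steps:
$l = -3$ ($l = 0 - 3 = -3$)
$q = 15$ ($q = \left(-5\right) \left(-3\right) = 15$)
$p{\left(C,r \right)} = 14 r$ ($p{\left(C,r \right)} = r \left(-1 + 15\right) = r 14 = 14 r$)
$17 p{\left(u,20 \right)} = 17 \cdot 14 \cdot 20 = 17 \cdot 280 = 4760$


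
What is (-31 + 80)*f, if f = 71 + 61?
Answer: 6468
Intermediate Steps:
f = 132
(-31 + 80)*f = (-31 + 80)*132 = 49*132 = 6468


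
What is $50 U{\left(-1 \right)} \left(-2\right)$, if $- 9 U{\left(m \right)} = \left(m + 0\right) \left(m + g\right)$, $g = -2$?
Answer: $\frac{100}{3} \approx 33.333$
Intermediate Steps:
$U{\left(m \right)} = - \frac{m \left(-2 + m\right)}{9}$ ($U{\left(m \right)} = - \frac{\left(m + 0\right) \left(m - 2\right)}{9} = - \frac{m \left(-2 + m\right)}{9}$)
$50 U{\left(-1 \right)} \left(-2\right) = 50 \cdot \frac{1}{9} \left(-1\right) \left(2 - -1\right) \left(-2\right) = 50 \cdot \frac{1}{9} \left(-1\right) \left(2 + 1\right) \left(-2\right) = 50 \cdot \frac{1}{9} \left(-1\right) 3 \left(-2\right) = 50 \left(- \frac{1}{3}\right) \left(-2\right) = \left(- \frac{50}{3}\right) \left(-2\right) = \frac{100}{3}$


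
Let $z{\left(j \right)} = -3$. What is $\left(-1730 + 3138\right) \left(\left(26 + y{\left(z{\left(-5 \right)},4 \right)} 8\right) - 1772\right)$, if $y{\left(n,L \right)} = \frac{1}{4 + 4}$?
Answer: $-2456960$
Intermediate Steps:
$y{\left(n,L \right)} = \frac{1}{8}$
$\left(-1730 + 3138\right) \left(\left(26 + y{\left(z{\left(-5 \right)},4 \right)} 8\right) - 1772\right) = \left(-1730 + 3138\right) \left(\left(26 + \frac{1}{8} \cdot 8\right) - 1772\right) = 1408 \left(\left(26 + 1\right) - 1772\right) = 1408 \left(27 - 1772\right) = 1408 \left(-1745\right) = -2456960$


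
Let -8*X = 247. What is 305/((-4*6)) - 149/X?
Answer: -46727/5928 ≈ -7.8824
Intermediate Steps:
X = -247/8 (X = -⅛*247 = -247/8 ≈ -30.875)
305/((-4*6)) - 149/X = 305/((-4*6)) - 149/(-247/8) = 305/(-24) - 149*(-8/247) = 305*(-1/24) + 1192/247 = -305/24 + 1192/247 = -46727/5928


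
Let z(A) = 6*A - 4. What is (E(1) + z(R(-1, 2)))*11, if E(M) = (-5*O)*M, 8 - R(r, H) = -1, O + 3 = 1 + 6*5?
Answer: -990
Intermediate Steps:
O = 28 (O = -3 + (1 + 6*5) = -3 + (1 + 30) = -3 + 31 = 28)
R(r, H) = 9 (R(r, H) = 8 - 1*(-1) = 8 + 1 = 9)
E(M) = -140*M (E(M) = (-5*28)*M = -140*M)
z(A) = -4 + 6*A
(E(1) + z(R(-1, 2)))*11 = (-140*1 + (-4 + 6*9))*11 = (-140 + (-4 + 54))*11 = (-140 + 50)*11 = -90*11 = -990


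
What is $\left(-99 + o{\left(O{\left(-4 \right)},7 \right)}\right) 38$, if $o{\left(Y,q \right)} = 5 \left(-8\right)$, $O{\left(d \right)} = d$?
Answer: $-5282$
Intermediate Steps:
$o{\left(Y,q \right)} = -40$
$\left(-99 + o{\left(O{\left(-4 \right)},7 \right)}\right) 38 = \left(-99 - 40\right) 38 = \left(-139\right) 38 = -5282$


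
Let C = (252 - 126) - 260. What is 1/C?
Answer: -1/134 ≈ -0.0074627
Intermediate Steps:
C = -134 (C = 126 - 260 = -134)
1/C = 1/(-134) = -1/134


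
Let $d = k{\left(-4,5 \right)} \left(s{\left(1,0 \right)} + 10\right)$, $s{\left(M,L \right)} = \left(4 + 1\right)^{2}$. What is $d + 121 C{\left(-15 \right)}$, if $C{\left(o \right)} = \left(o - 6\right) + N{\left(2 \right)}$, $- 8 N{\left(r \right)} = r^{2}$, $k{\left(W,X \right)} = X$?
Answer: $- \frac{4853}{2} \approx -2426.5$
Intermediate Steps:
$N{\left(r \right)} = - \frac{r^{2}}{8}$
$s{\left(M,L \right)} = 25$ ($s{\left(M,L \right)} = 5^{2} = 25$)
$C{\left(o \right)} = - \frac{13}{2} + o$ ($C{\left(o \right)} = \left(o - 6\right) - \frac{2^{2}}{8} = \left(-6 + o\right) - \frac{1}{2} = - \frac{13}{2} + o$)
$d = 175$ ($d = 5 \left(25 + 10\right) = 5 \cdot 35 = 175$)
$d + 121 C{\left(-15 \right)} = 175 + 121 \left(- \frac{13}{2} - 15\right) = 175 + 121 \left(- \frac{43}{2}\right) = 175 - \frac{5203}{2} = - \frac{4853}{2}$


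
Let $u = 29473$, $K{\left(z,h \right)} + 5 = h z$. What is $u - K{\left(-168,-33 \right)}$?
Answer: $23934$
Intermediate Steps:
$K{\left(z,h \right)} = -5 + h z$
$u - K{\left(-168,-33 \right)} = 29473 - \left(-5 - -5544\right) = 29473 - \left(-5 + 5544\right) = 29473 - 5539 = 23934$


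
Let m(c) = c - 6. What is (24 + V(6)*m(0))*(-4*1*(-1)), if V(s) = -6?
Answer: 240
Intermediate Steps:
m(c) = -6 + c
(24 + V(6)*m(0))*(-4*1*(-1)) = (24 - 6*(-6 + 0))*(-4*1*(-1)) = (24 - 6*(-6))*(-4*(-1)) = (24 + 36)*4 = 60*4 = 240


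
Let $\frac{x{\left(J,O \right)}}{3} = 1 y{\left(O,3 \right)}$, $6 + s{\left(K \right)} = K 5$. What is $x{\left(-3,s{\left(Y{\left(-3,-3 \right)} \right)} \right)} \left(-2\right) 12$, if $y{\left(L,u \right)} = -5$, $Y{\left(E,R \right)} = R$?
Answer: $360$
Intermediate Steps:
$s{\left(K \right)} = -6 + 5 K$ ($s{\left(K \right)} = -6 + K 5 = -6 + 5 K$)
$x{\left(J,O \right)} = -15$ ($x{\left(J,O \right)} = 3 \cdot 1 \left(-5\right) = 3 \left(-5\right) = -15$)
$x{\left(-3,s{\left(Y{\left(-3,-3 \right)} \right)} \right)} \left(-2\right) 12 = \left(-15\right) \left(-2\right) 12 = 30 \cdot 12 = 360$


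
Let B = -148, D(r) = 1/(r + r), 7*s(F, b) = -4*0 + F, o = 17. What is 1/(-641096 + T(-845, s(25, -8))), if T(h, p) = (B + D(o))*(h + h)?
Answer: -17/6647437 ≈ -2.5574e-6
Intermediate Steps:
s(F, b) = F/7 (s(F, b) = (-4*0 + F)/7 = (0 + F)/7 = F/7)
D(r) = 1/(2*r)
T(h, p) = -5031*h/17 (T(h, p) = (-148 + (½)/17)*(h + h) = (-148 + (½)*(1/17))*(2*h) = (-148 + 1/34)*(2*h) = -5031*h/17)
1/(-641096 + T(-845, s(25, -8))) = 1/(-641096 - 5031/17*(-845)) = 1/(-641096 + 4251195/17) = 1/(-6647437/17) = -17/6647437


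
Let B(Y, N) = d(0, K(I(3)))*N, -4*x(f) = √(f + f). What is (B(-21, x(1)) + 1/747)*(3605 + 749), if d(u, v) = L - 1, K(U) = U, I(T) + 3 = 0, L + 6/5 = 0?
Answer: 4354/747 + 23947*√2/10 ≈ 3392.4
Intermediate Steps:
L = -6/5 (L = -6/5 + 0 = -6/5 ≈ -1.2000)
I(T) = -3 (I(T) = -3 + 0 = -3)
d(u, v) = -11/5 (d(u, v) = -6/5 - 1 = -11/5)
x(f) = -√2*√f/4 (x(f) = -√(f + f)/4 = -√2*√f/4)
B(Y, N) = -11*N/5
(B(-21, x(1)) + 1/747)*(3605 + 749) = (-(-11)*√2*√1/20 + 1/747)*(3605 + 749) = (-(-11)*√2/20 + 1/747)*4354 = (11*√2/20 + 1/747)*4354 = (1/747 + 11*√2/20)*4354 = 4354/747 + 23947*√2/10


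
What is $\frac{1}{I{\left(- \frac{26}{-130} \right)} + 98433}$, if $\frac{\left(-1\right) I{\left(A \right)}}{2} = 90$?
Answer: $\frac{1}{98253} \approx 1.0178 \cdot 10^{-5}$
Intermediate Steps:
$I{\left(A \right)} = -180$ ($I{\left(A \right)} = \left(-2\right) 90 = -180$)
$\frac{1}{I{\left(- \frac{26}{-130} \right)} + 98433} = \frac{1}{-180 + 98433} = \frac{1}{98253}$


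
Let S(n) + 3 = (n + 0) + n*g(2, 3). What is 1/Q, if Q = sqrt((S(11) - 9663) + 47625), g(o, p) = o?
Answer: sqrt(9498)/18996 ≈ 0.0051304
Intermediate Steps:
S(n) = -3 + 3*n (S(n) = -3 + ((n + 0) + n*2) = -3 + (n + 2*n) = -3 + 3*n)
Q = 2*sqrt(9498) (Q = sqrt(((-3 + 3*11) - 9663) + 47625) = sqrt(((-3 + 33) - 9663) + 47625) = sqrt((30 - 9663) + 47625) = sqrt(-9633 + 47625) = sqrt(37992) = 2*sqrt(9498) ≈ 194.92)
1/Q = 1/(2*sqrt(9498)) = sqrt(9498)/18996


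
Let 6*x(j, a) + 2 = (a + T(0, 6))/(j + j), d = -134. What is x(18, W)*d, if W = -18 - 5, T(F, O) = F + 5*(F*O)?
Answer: 6365/108 ≈ 58.935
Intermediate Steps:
T(F, O) = F + 5*F*O
W = -23
x(j, a) = -⅓ + a/(12*j) (x(j, a) = -⅓ + ((a + 0*(1 + 5*6))/(j + j))/6 = -⅓ + ((a + 0*(1 + 30))/((2*j)))/6 = -⅓ + ((a + 0*31)*(1/(2*j)))/6 = -⅓ + ((a + 0)*(1/(2*j)))/6 = -⅓ + (a*(1/(2*j)))/6 = -⅓ + (a/(2*j))/6 = -⅓ + a/(12*j))
x(18, W)*d = ((1/12)*(-23 - 4*18)/18)*(-134) = ((1/12)*(1/18)*(-23 - 72))*(-134) = ((1/12)*(1/18)*(-95))*(-134) = -95/216*(-134) = 6365/108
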